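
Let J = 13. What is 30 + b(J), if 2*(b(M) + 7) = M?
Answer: 59/2 ≈ 29.500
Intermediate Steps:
b(M) = -7 + M/2
30 + b(J) = 30 + (-7 + (1/2)*13) = 30 + (-7 + 13/2) = 30 - 1/2 = 59/2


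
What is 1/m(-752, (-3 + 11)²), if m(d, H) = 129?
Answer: 1/129 ≈ 0.0077519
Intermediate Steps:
1/m(-752, (-3 + 11)²) = 1/129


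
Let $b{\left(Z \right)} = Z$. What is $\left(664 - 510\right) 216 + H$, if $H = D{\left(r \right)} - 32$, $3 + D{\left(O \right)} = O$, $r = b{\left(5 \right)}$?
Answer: $33234$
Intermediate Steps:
$r = 5$
$D{\left(O \right)} = -3 + O$
$H = -30$ ($H = \left(-3 + 5\right) - 32 = 2 - 32 = -30$)
$\left(664 - 510\right) 216 + H = \left(664 - 510\right) 216 - 30 = 154 \cdot 216 - 30 = 33264 - 30 = 33234$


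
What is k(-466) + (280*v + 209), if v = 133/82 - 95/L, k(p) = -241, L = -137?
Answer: 3461796/5617 ≈ 616.31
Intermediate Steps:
v = 26011/11234 (v = 133/82 - 95/(-137) = 133*(1/82) - 95*(-1/137) = 133/82 + 95/137 = 26011/11234 ≈ 2.3154)
k(-466) + (280*v + 209) = -241 + (280*(26011/11234) + 209) = -241 + (3641540/5617 + 209) = -241 + 4815493/5617 = 3461796/5617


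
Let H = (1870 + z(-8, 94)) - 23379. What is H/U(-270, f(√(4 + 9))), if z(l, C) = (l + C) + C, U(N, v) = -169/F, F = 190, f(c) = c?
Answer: 4052510/169 ≈ 23979.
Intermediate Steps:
U(N, v) = -169/190
z(l, C) = l + 2*C (z(l, C) = (C + l) + C = l + 2*C)
H = -21329 (H = (1870 + (-8 + 2*94)) - 23379 = (1870 + (-8 + 188)) - 23379 = (1870 + 180) - 23379 = 2050 - 23379 = -21329)
H/U(-270, f(√(4 + 9))) = -21329/(-169/190) = -21329*(-190/169) = 4052510/169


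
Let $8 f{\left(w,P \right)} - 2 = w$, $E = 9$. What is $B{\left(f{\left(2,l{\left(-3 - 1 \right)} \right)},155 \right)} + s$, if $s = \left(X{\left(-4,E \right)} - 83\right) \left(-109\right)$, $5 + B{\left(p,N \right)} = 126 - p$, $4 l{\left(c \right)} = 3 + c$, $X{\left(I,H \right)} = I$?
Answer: $\frac{19207}{2} \approx 9603.5$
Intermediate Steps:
$l{\left(c \right)} = \frac{3}{4} + \frac{c}{4}$ ($l{\left(c \right)} = \frac{3 + c}{4} = \frac{3}{4} + \frac{c}{4}$)
$f{\left(w,P \right)} = \frac{1}{4} + \frac{w}{8}$
$B{\left(p,N \right)} = 121 - p$ ($B{\left(p,N \right)} = -5 - \left(-126 + p\right) = 121 - p$)
$s = 9483$ ($s = \left(-4 - 83\right) \left(-109\right) = \left(-87\right) \left(-109\right) = 9483$)
$B{\left(f{\left(2,l{\left(-3 - 1 \right)} \right)},155 \right)} + s = \left(121 - \left(\frac{1}{4} + \frac{1}{8} \cdot 2\right)\right) + 9483 = \left(121 - \left(\frac{1}{4} + \frac{1}{4}\right)\right) + 9483 = \left(121 - \frac{1}{2}\right) + 9483 = \frac{241}{2} + 9483 = \frac{19207}{2}$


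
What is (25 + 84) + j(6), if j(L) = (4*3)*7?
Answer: 193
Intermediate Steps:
j(L) = 84 (j(L) = 12*7 = 84)
(25 + 84) + j(6) = (25 + 84) + 84 = 109 + 84 = 193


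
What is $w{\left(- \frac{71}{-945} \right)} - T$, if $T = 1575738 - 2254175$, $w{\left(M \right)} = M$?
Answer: $\frac{641123036}{945} \approx 6.7844 \cdot 10^{5}$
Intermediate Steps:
$T = -678437$ ($T = 1575738 - 2254175 = -678437$)
$w{\left(- \frac{71}{-945} \right)} - T = - \frac{71}{-945} - -678437 = \left(-71\right) \left(- \frac{1}{945}\right) + 678437 = \frac{71}{945} + 678437 = \frac{641123036}{945}$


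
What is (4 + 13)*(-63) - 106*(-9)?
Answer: -117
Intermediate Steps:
(4 + 13)*(-63) - 106*(-9) = 17*(-63) + 954 = -1071 + 954 = -117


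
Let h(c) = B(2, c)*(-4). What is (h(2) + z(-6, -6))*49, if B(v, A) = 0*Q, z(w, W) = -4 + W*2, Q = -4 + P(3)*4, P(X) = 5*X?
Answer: -784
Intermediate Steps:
Q = 56 (Q = -4 + (5*3)*4 = -4 + 15*4 = -4 + 60 = 56)
z(w, W) = -4 + 2*W
B(v, A) = 0 (B(v, A) = 0*56 = 0)
h(c) = 0 (h(c) = 0*(-4) = 0)
(h(2) + z(-6, -6))*49 = (0 + (-4 + 2*(-6)))*49 = (0 + (-4 - 12))*49 = (0 - 16)*49 = -16*49 = -784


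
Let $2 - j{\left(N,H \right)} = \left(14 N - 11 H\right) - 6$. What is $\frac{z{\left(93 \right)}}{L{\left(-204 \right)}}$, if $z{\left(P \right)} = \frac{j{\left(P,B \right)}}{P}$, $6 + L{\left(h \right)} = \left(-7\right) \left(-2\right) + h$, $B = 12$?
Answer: $\frac{83}{1302} \approx 0.063748$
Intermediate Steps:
$j{\left(N,H \right)} = 8 - 14 N + 11 H$ ($j{\left(N,H \right)} = 2 - \left(\left(14 N - 11 H\right) - 6\right) = 2 - \left(\left(- 11 H + 14 N\right) - 6\right) = 2 - \left(-6 - 11 H + 14 N\right) = 2 + \left(6 - 14 N + 11 H\right) = 8 - 14 N + 11 H$)
$L{\left(h \right)} = 8 + h$ ($L{\left(h \right)} = -6 + \left(\left(-7\right) \left(-2\right) + h\right) = -6 + \left(14 + h\right) = 8 + h$)
$z{\left(P \right)} = \frac{140 - 14 P}{P}$ ($z{\left(P \right)} = \frac{8 - 14 P + 11 \cdot 12}{P} = \frac{8 - 14 P + 132}{P} = \frac{140 - 14 P}{P}$)
$\frac{z{\left(93 \right)}}{L{\left(-204 \right)}} = \frac{-14 + \frac{140}{93}}{8 - 204} = \frac{-14 + 140 \cdot \frac{1}{93}}{-196} = \left(-14 + \frac{140}{93}\right) \left(- \frac{1}{196}\right) = \left(- \frac{1162}{93}\right) \left(- \frac{1}{196}\right) = \frac{83}{1302}$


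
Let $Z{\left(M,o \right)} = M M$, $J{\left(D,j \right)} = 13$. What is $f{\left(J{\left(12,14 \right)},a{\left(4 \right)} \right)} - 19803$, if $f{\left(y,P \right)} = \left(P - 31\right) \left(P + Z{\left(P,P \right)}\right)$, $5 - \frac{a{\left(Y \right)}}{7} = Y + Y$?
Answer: $-41643$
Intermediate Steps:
$a{\left(Y \right)} = 35 - 14 Y$ ($a{\left(Y \right)} = 35 - 7 \left(Y + Y\right) = 35 - 7 \cdot 2 Y = 35 - 14 Y$)
$Z{\left(M,o \right)} = M^{2}$
$f{\left(y,P \right)} = \left(-31 + P\right) \left(P + P^{2}\right)$ ($f{\left(y,P \right)} = \left(P - 31\right) \left(P + P^{2}\right) = \left(-31 + P\right) \left(P + P^{2}\right)$)
$f{\left(J{\left(12,14 \right)},a{\left(4 \right)} \right)} - 19803 = \left(35 - 56\right) \left(-31 + \left(35 - 56\right)^{2} - 30 \left(35 - 56\right)\right) - 19803 = - 21 \left(-31 + \left(-21\right)^{2} - -630\right) - 19803 = - 21 \left(-31 + 441 + 630\right) - 19803 = \left(-21\right) 1040 - 19803 = -21840 - 19803 = -41643$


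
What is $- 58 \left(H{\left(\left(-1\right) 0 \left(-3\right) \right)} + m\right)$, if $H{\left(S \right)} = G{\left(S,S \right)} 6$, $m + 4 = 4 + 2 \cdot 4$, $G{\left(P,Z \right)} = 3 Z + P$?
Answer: $-464$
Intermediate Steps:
$G{\left(P,Z \right)} = P + 3 Z$
$m = 8$ ($m = -4 + \left(4 + 2 \cdot 4\right) = -4 + \left(4 + 8\right) = -4 + 12 = 8$)
$H{\left(S \right)} = 24 S$ ($H{\left(S \right)} = \left(S + 3 S\right) 6 = 4 S 6 = 24 S$)
$- 58 \left(H{\left(\left(-1\right) 0 \left(-3\right) \right)} + m\right) = - 58 \left(24 \left(-1\right) 0 \left(-3\right) + 8\right) = - 58 \left(24 \cdot 0 \left(-3\right) + 8\right) = - 58 \left(24 \cdot 0 + 8\right) = - 58 \left(0 + 8\right) = \left(-58\right) 8 = -464$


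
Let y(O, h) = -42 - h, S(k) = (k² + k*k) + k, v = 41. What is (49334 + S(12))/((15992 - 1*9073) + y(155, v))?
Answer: 24817/3418 ≈ 7.2607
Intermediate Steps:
S(k) = k + 2*k² (S(k) = (k² + k²) + k = 2*k² + k = k + 2*k²)
(49334 + S(12))/((15992 - 1*9073) + y(155, v)) = (49334 + 12*(1 + 2*12))/((15992 - 1*9073) + (-42 - 1*41)) = (49334 + 12*(1 + 24))/((15992 - 9073) + (-42 - 41)) = (49334 + 12*25)/(6919 - 83) = (49334 + 300)/6836 = 49634*(1/6836) = 24817/3418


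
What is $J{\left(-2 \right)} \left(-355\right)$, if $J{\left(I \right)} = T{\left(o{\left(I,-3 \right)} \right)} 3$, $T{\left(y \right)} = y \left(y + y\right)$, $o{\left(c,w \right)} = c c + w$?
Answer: $-2130$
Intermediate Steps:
$o{\left(c,w \right)} = w + c^{2}$ ($o{\left(c,w \right)} = c^{2} + w = w + c^{2}$)
$T{\left(y \right)} = 2 y^{2}$ ($T{\left(y \right)} = y 2 y = 2 y^{2}$)
$J{\left(I \right)} = 6 \left(-3 + I^{2}\right)^{2}$ ($J{\left(I \right)} = 2 \left(-3 + I^{2}\right)^{2} \cdot 3 = 6 \left(-3 + I^{2}\right)^{2}$)
$J{\left(-2 \right)} \left(-355\right) = 6 \left(-3 + \left(-2\right)^{2}\right)^{2} \left(-355\right) = 6 \left(-3 + 4\right)^{2} \left(-355\right) = 6 \cdot 1^{2} \left(-355\right) = 6 \cdot 1 \left(-355\right) = 6 \left(-355\right) = -2130$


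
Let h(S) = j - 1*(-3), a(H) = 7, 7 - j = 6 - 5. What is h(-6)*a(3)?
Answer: 63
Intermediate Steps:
j = 6 (j = 7 - (6 - 5) = 7 - 1*1 = 7 - 1 = 6)
h(S) = 9 (h(S) = 6 - 1*(-3) = 6 + 3 = 9)
h(-6)*a(3) = 9*7 = 63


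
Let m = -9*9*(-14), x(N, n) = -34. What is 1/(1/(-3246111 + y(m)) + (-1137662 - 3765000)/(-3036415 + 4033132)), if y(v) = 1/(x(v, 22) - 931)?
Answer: -3122213127968172/15357575537554697 ≈ -0.20330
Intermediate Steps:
m = 1134 (m = -81*(-14) = 1134)
y(v) = -1/965 (y(v) = 1/(-34 - 931) = 1/(-965) = -1/965)
1/(1/(-3246111 + y(m)) + (-1137662 - 3765000)/(-3036415 + 4033132)) = 1/(1/(-3246111 - 1/965) + (-1137662 - 3765000)/(-3036415 + 4033132)) = 1/(1/(-3132497116/965) - 4902662/996717) = 1/(-965/3132497116 - 4902662*1/996717) = 1/(-965/3132497116 - 4902662/996717) = 1/(-15357575537554697/3122213127968172) = -3122213127968172/15357575537554697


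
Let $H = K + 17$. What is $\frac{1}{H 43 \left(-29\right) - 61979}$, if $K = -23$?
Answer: $- \frac{1}{54497} \approx -1.835 \cdot 10^{-5}$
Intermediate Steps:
$H = -6$ ($H = -23 + 17 = -6$)
$\frac{1}{H 43 \left(-29\right) - 61979} = \frac{1}{\left(-6\right) 43 \left(-29\right) - 61979} = \frac{1}{\left(-258\right) \left(-29\right) - 61979} = \frac{1}{7482 - 61979} = \frac{1}{-54497} = - \frac{1}{54497}$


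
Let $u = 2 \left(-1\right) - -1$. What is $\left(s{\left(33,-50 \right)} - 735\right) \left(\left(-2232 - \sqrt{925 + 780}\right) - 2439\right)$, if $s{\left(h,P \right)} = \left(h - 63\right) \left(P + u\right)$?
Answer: $-3713445 - 795 \sqrt{1705} \approx -3.7463 \cdot 10^{6}$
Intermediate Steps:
$u = -1$ ($u = -2 + 1 = -1$)
$s{\left(h,P \right)} = \left(-1 + P\right) \left(-63 + h\right)$ ($s{\left(h,P \right)} = \left(h - 63\right) \left(P - 1\right) = \left(-63 + h\right) \left(-1 + P\right) = \left(-1 + P\right) \left(-63 + h\right)$)
$\left(s{\left(33,-50 \right)} - 735\right) \left(\left(-2232 - \sqrt{925 + 780}\right) - 2439\right) = \left(\left(63 - 33 - -3150 - 1650\right) - 735\right) \left(\left(-2232 - \sqrt{925 + 780}\right) - 2439\right) = \left(\left(63 - 33 + 3150 - 1650\right) - 735\right) \left(\left(-2232 - \sqrt{1705}\right) - 2439\right) = \left(1530 - 735\right) \left(-4671 - \sqrt{1705}\right) = 795 \left(-4671 - \sqrt{1705}\right) = -3713445 - 795 \sqrt{1705}$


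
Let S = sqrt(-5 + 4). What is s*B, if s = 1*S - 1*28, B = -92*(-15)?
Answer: -38640 + 1380*I ≈ -38640.0 + 1380.0*I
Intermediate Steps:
S = I (S = sqrt(-1) = I ≈ 1.0*I)
B = 1380
s = -28 + I (s = 1*I - 1*28 = I - 28 = -28 + I ≈ -28.0 + 1.0*I)
s*B = (-28 + I)*1380 = -38640 + 1380*I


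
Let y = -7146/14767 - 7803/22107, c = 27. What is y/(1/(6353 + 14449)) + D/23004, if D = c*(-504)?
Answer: -134506489579188/7726079633 ≈ -17409.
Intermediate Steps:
y = -91067841/108818023 (y = -7146*1/14767 - 7803*1/22107 = -7146/14767 - 2601/7369 = -91067841/108818023 ≈ -0.83688)
D = -13608 (D = 27*(-504) = -13608)
y/(1/(6353 + 14449)) + D/23004 = -91067841/(108818023*(1/(6353 + 14449))) - 13608/23004 = -91067841/(108818023*(1/20802)) - 13608*1/23004 = -91067841/(108818023*1/20802) - 42/71 = -91067841/108818023*20802 - 42/71 = -1894393228482/108818023 - 42/71 = -134506489579188/7726079633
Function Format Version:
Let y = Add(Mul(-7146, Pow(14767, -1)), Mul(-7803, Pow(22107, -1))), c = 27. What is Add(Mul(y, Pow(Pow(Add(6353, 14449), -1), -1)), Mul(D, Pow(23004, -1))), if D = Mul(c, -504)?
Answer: Rational(-134506489579188, 7726079633) ≈ -17409.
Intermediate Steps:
y = Rational(-91067841, 108818023) (y = Add(Mul(-7146, Rational(1, 14767)), Mul(-7803, Rational(1, 22107))) = Add(Rational(-7146, 14767), Rational(-2601, 7369)) = Rational(-91067841, 108818023) ≈ -0.83688)
D = -13608 (D = Mul(27, -504) = -13608)
Add(Mul(y, Pow(Pow(Add(6353, 14449), -1), -1)), Mul(D, Pow(23004, -1))) = Add(Mul(Rational(-91067841, 108818023), Pow(Pow(Add(6353, 14449), -1), -1)), Mul(-13608, Pow(23004, -1))) = Add(Mul(Rational(-91067841, 108818023), Pow(Pow(20802, -1), -1)), Mul(-13608, Rational(1, 23004))) = Add(Mul(Rational(-91067841, 108818023), Pow(Rational(1, 20802), -1)), Rational(-42, 71)) = Add(Mul(Rational(-91067841, 108818023), 20802), Rational(-42, 71)) = Add(Rational(-1894393228482, 108818023), Rational(-42, 71)) = Rational(-134506489579188, 7726079633)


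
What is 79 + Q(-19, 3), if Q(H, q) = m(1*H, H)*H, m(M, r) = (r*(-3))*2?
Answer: -2087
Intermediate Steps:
m(M, r) = -6*r (m(M, r) = -3*r*2 = -6*r)
Q(H, q) = -6*H² (Q(H, q) = (-6*H)*H = -6*H²)
79 + Q(-19, 3) = 79 - 6*(-19)² = 79 - 6*361 = 79 - 2166 = -2087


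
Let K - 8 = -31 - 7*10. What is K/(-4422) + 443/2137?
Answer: 719229/3149938 ≈ 0.22833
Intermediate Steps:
K = -93 (K = 8 + (-31 - 7*10) = 8 + (-31 - 70) = 8 - 101 = -93)
K/(-4422) + 443/2137 = -93/(-4422) + 443/2137 = -93*(-1/4422) + 443*(1/2137) = 31/1474 + 443/2137 = 719229/3149938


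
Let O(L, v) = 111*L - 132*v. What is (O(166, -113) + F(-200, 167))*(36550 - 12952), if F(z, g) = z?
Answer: 782084916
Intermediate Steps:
O(L, v) = -132*v + 111*L
(O(166, -113) + F(-200, 167))*(36550 - 12952) = ((-132*(-113) + 111*166) - 200)*(36550 - 12952) = ((14916 + 18426) - 200)*23598 = (33342 - 200)*23598 = 33142*23598 = 782084916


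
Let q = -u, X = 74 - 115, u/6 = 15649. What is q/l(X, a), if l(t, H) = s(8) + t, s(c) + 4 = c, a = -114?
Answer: 93894/37 ≈ 2537.7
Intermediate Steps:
u = 93894 (u = 6*15649 = 93894)
s(c) = -4 + c
X = -41
l(t, H) = 4 + t (l(t, H) = (-4 + 8) + t = 4 + t)
q = -93894 (q = -1*93894 = -93894)
q/l(X, a) = -93894/(4 - 41) = -93894/(-37) = -93894*(-1/37) = 93894/37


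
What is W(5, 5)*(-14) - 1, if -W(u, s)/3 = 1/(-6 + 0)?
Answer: -8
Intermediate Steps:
W(u, s) = ½ (W(u, s) = -3/(-6 + 0) = -3/(-6) = -3*(-⅙) = ½)
W(5, 5)*(-14) - 1 = (½)*(-14) - 1 = -7 - 1 = -8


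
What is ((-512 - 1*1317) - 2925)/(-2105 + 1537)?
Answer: 2377/284 ≈ 8.3697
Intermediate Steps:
((-512 - 1*1317) - 2925)/(-2105 + 1537) = ((-512 - 1317) - 2925)/(-568) = (-1829 - 2925)*(-1/568) = -4754*(-1/568) = 2377/284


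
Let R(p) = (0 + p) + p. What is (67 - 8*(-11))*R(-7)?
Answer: -2170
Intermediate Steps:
R(p) = 2*p (R(p) = p + p = 2*p)
(67 - 8*(-11))*R(-7) = (67 - 8*(-11))*(2*(-7)) = (67 + 88)*(-14) = 155*(-14) = -2170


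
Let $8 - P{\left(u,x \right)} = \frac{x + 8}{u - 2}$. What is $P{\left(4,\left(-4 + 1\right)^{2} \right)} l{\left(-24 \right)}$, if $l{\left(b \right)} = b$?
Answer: $12$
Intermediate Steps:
$P{\left(u,x \right)} = 8 - \frac{8 + x}{-2 + u}$ ($P{\left(u,x \right)} = 8 - \frac{x + 8}{u - 2} = 8 - \frac{8 + x}{-2 + u}$)
$P{\left(4,\left(-4 + 1\right)^{2} \right)} l{\left(-24 \right)} = \frac{-24 - \left(-4 + 1\right)^{2} + 8 \cdot 4}{-2 + 4} \left(-24\right) = \frac{-24 - \left(-3\right)^{2} + 32}{2} \left(-24\right) = \frac{-24 - 9 + 32}{2} \left(-24\right) = \frac{1}{2} \left(-1\right) \left(-24\right) = \left(- \frac{1}{2}\right) \left(-24\right) = 12$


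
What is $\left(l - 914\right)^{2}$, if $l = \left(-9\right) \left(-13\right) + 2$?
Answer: $632025$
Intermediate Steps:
$l = 119$ ($l = 117 + 2 = 119$)
$\left(l - 914\right)^{2} = \left(119 - 914\right)^{2} = \left(-795\right)^{2} = 632025$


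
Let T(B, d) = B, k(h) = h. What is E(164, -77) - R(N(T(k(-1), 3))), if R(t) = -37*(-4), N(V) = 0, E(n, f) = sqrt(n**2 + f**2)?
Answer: -148 + 5*sqrt(1313) ≈ 33.177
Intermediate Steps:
E(n, f) = sqrt(f**2 + n**2)
R(t) = 148
E(164, -77) - R(N(T(k(-1), 3))) = sqrt((-77)**2 + 164**2) - 1*148 = sqrt(5929 + 26896) - 148 = sqrt(32825) - 148 = 5*sqrt(1313) - 148 = -148 + 5*sqrt(1313)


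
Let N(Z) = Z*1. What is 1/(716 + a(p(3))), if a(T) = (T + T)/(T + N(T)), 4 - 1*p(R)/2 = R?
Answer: 1/717 ≈ 0.0013947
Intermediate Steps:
N(Z) = Z
p(R) = 8 - 2*R
a(T) = 1 (a(T) = (T + T)/(T + T) = (2*T)/((2*T)) = (2*T)*(1/(2*T)) = 1)
1/(716 + a(p(3))) = 1/(716 + 1) = 1/717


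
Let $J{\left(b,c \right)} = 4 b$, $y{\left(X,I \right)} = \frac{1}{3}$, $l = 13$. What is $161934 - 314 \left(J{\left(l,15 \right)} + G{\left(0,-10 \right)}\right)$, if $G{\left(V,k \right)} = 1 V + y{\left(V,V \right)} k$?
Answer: $\frac{439958}{3} \approx 1.4665 \cdot 10^{5}$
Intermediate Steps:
$y{\left(X,I \right)} = \frac{1}{3}$
$G{\left(V,k \right)} = V + \frac{k}{3}$ ($G{\left(V,k \right)} = 1 V + \frac{k}{3} = V + \frac{k}{3}$)
$161934 - 314 \left(J{\left(l,15 \right)} + G{\left(0,-10 \right)}\right) = 161934 - 314 \left(4 \cdot 13 + \left(0 + \frac{1}{3} \left(-10\right)\right)\right) = 161934 - 314 \left(52 + \left(0 - \frac{10}{3}\right)\right) = 161934 - 314 \left(52 - \frac{10}{3}\right) = 161934 - \frac{45844}{3} = \frac{439958}{3}$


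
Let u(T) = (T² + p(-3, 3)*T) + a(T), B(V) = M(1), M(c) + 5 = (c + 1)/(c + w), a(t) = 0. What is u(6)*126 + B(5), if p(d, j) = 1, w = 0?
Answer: 5289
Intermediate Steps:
M(c) = -5 + (1 + c)/c (M(c) = -5 + (c + 1)/(c + 0) = -5 + (1 + c)/c)
B(V) = -3 (B(V) = -4 + 1/1 = -4 + 1 = -3)
u(T) = T + T² (u(T) = (T² + 1*T) + 0 = (T² + T) + 0 = (T + T²) + 0 = T + T²)
u(6)*126 + B(5) = (6*(1 + 6))*126 - 3 = (6*7)*126 - 3 = 42*126 - 3 = 5292 - 3 = 5289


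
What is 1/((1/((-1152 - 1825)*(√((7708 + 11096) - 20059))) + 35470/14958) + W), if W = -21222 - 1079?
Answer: -13872879610732157308020/309346191351779619188660161 - 166519807857*I*√1255/309346191351779619188660161 ≈ -4.4846e-5 - 1.907e-14*I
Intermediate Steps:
W = -22301
1/((1/((-1152 - 1825)*(√((7708 + 11096) - 20059))) + 35470/14958) + W) = 1/((1/((-1152 - 1825)*(√((7708 + 11096) - 20059))) + 35470/14958) - 22301) = 1/((1/((-2977)*(√(18804 - 20059))) + 35470*(1/14958)) - 22301) = 1/((-(-I*√1255/1255)/2977 + 17735/7479) - 22301) = 1/((-(-1)*I*√1255/3736135 + 17735/7479) - 22301) = 1/((I*√1255/3736135 + 17735/7479) - 22301) = 1/((17735/7479 + I*√1255/3736135) - 22301) = 1/(-166771444/7479 + I*√1255/3736135)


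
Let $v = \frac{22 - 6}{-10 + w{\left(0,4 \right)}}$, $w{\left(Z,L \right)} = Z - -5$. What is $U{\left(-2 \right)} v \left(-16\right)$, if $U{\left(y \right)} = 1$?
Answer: $\frac{256}{5} \approx 51.2$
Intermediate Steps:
$w{\left(Z,L \right)} = 5 + Z$ ($w{\left(Z,L \right)} = Z + 5 = 5 + Z$)
$v = - \frac{16}{5}$ ($v = \frac{22 - 6}{-10 + \left(5 + 0\right)} = \frac{16}{-10 + 5} = \frac{16}{-5} = 16 \left(- \frac{1}{5}\right) = - \frac{16}{5} \approx -3.2$)
$U{\left(-2 \right)} v \left(-16\right) = 1 \left(- \frac{16}{5}\right) \left(-16\right) = \left(- \frac{16}{5}\right) \left(-16\right) = \frac{256}{5}$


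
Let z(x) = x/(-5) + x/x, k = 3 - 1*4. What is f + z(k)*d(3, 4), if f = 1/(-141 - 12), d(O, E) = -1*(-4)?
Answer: 3667/765 ≈ 4.7935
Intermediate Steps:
d(O, E) = 4
k = -1 (k = 3 - 4 = -1)
f = -1/153 (f = 1/(-153) = -1/153 ≈ -0.0065359)
z(x) = 1 - x/5 (z(x) = x*(-1/5) + 1 = -x/5 + 1 = 1 - x/5)
f + z(k)*d(3, 4) = -1/153 + (1 - 1/5*(-1))*4 = -1/153 + (1 + 1/5)*4 = -1/153 + (6/5)*4 = -1/153 + 24/5 = 3667/765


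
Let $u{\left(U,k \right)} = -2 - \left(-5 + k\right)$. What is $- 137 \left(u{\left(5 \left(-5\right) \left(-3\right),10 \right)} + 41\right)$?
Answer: $-4658$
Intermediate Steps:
$u{\left(U,k \right)} = 3 - k$ ($u{\left(U,k \right)} = -2 - \left(-5 + k\right) = 3 - k$)
$- 137 \left(u{\left(5 \left(-5\right) \left(-3\right),10 \right)} + 41\right) = - 137 \left(\left(3 - 10\right) + 41\right) = - 137 \left(-7 + 41\right) = \left(-137\right) 34 = -4658$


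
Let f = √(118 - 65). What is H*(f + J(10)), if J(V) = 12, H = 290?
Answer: 3480 + 290*√53 ≈ 5591.2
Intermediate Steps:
f = √53 ≈ 7.2801
H*(f + J(10)) = 290*(√53 + 12) = 290*(12 + √53) = 3480 + 290*√53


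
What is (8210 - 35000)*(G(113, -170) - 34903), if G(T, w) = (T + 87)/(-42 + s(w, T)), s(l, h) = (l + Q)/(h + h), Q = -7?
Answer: 3014074201510/3223 ≈ 9.3518e+8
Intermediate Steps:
s(l, h) = (-7 + l)/(2*h) (s(l, h) = (l - 7)/(h + h) = (-7 + l)/((2*h)) = (-7 + l)*(1/(2*h)) = (-7 + l)/(2*h))
G(T, w) = (87 + T)/(-42 + (-7 + w)/(2*T)) (G(T, w) = (T + 87)/(-42 + (-7 + w)/(2*T)) = (87 + T)/(-42 + (-7 + w)/(2*T)))
(8210 - 35000)*(G(113, -170) - 34903) = (8210 - 35000)*(2*113*(87 + 113)/(-7 - 170 - 84*113) - 34903) = -26790*(2*113*200/(-7 - 170 - 9492) - 34903) = -26790*(2*113*200/(-9669) - 34903) = -26790*(2*113*(-1/9669)*200 - 34903) = -26790*(-45200/9669 - 34903) = -26790*(-337522307/9669) = 3014074201510/3223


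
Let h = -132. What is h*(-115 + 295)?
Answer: -23760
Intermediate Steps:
h*(-115 + 295) = -132*(-115 + 295) = -132*180 = -23760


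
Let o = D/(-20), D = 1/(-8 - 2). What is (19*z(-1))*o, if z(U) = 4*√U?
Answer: 19*I/50 ≈ 0.38*I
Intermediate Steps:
D = -⅒ (D = 1/(-10) = -⅒ ≈ -0.10000)
o = 1/200 (o = -⅒/(-20) = -⅒*(-1/20) = 1/200 ≈ 0.0050000)
(19*z(-1))*o = (19*(4*√(-1)))*(1/200) = (19*(4*I))*(1/200) = (76*I)*(1/200) = 19*I/50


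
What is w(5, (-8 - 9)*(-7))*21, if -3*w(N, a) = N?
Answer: -35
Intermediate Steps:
w(N, a) = -N/3
w(5, (-8 - 9)*(-7))*21 = -⅓*5*21 = -5/3*21 = -35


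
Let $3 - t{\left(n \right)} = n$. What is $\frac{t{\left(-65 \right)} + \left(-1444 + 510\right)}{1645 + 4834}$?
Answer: $- \frac{866}{6479} \approx -0.13366$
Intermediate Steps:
$t{\left(n \right)} = 3 - n$
$\frac{t{\left(-65 \right)} + \left(-1444 + 510\right)}{1645 + 4834} = \frac{\left(3 - -65\right) + \left(-1444 + 510\right)}{1645 + 4834} = \frac{\left(3 + 65\right) - 934}{6479} = \left(68 - 934\right) \frac{1}{6479} = \left(-866\right) \frac{1}{6479} = - \frac{866}{6479}$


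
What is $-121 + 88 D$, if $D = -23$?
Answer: $-2145$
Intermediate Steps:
$-121 + 88 D = -121 + 88 \left(-23\right) = -121 - 2024 = -2145$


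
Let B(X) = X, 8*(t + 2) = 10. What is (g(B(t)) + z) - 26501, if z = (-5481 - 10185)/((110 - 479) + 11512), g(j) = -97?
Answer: -296397180/11143 ≈ -26599.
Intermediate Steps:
t = -3/4 (t = -2 + (1/8)*10 = -2 + 5/4 = -3/4 ≈ -0.75000)
z = -15666/11143 (z = -15666/(-369 + 11512) = -15666/11143 ≈ -1.4059)
(g(B(t)) + z) - 26501 = (-97 - 15666/11143) - 26501 = -1096537/11143 - 26501 = -296397180/11143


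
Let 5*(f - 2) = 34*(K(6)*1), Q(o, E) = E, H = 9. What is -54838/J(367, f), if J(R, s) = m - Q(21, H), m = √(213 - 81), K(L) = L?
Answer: -164514/17 - 109676*√33/51 ≈ -22031.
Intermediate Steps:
m = 2*√33 (m = √132 = 2*√33 ≈ 11.489)
f = 214/5 (f = 2 + (34*(6*1))/5 = 2 + (34*6)/5 = 2 + (⅕)*204 = 2 + 204/5 = 214/5 ≈ 42.800)
J(R, s) = -9 + 2*√33 (J(R, s) = 2*√33 - 1*9 = 2*√33 - 9 = -9 + 2*√33)
-54838/J(367, f) = -54838/(-9 + 2*√33)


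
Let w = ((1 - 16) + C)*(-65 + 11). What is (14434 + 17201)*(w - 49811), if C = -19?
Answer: -1517689125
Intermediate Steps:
w = 1836 (w = ((1 - 16) - 19)*(-65 + 11) = (-15 - 19)*(-54) = -34*(-54) = 1836)
(14434 + 17201)*(w - 49811) = (14434 + 17201)*(1836 - 49811) = 31635*(-47975) = -1517689125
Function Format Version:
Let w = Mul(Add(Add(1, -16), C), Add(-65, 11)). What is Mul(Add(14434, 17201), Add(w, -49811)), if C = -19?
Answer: -1517689125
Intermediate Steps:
w = 1836 (w = Mul(Add(Add(1, -16), -19), Add(-65, 11)) = Mul(Add(-15, -19), -54) = Mul(-34, -54) = 1836)
Mul(Add(14434, 17201), Add(w, -49811)) = Mul(Add(14434, 17201), Add(1836, -49811)) = Mul(31635, -47975) = -1517689125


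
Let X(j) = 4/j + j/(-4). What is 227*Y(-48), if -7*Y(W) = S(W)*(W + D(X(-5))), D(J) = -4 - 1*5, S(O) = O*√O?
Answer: -2484288*I*√3/7 ≈ -6.147e+5*I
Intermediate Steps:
X(j) = 4/j - j/4 (X(j) = 4/j + j*(-¼) = 4/j - j/4)
S(O) = O^(3/2)
D(J) = -9 (D(J) = -4 - 5 = -9)
Y(W) = -W^(3/2)*(-9 + W)/7 (Y(W) = -W^(3/2)*(W - 9)/7 = -W^(3/2)*(-9 + W)/7)
227*Y(-48) = 227*((-48)^(3/2)*(9 - 1*(-48))/7) = 227*((-192*I*√3)*(9 + 48)/7) = 227*((⅐)*(-192*I*√3)*57) = 227*(-10944*I*√3/7) = -2484288*I*√3/7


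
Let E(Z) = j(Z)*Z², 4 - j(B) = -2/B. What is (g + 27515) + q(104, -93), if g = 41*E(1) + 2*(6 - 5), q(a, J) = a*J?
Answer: 18091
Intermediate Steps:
j(B) = 4 + 2/B (j(B) = 4 - (-2)/B = 4 + 2/B)
q(a, J) = J*a
E(Z) = Z²*(4 + 2/Z) (E(Z) = (4 + 2/Z)*Z² = Z²*(4 + 2/Z))
g = 248 (g = 41*(2*1*(1 + 2*1)) + 2*(6 - 5) = 41*(2*1*(1 + 2)) + 2*1 = 41*(2*1*3) + 2 = 41*6 + 2 = 246 + 2 = 248)
(g + 27515) + q(104, -93) = (248 + 27515) - 93*104 = 27763 - 9672 = 18091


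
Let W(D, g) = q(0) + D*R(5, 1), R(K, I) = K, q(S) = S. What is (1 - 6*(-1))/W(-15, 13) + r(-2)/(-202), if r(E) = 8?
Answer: -1007/7575 ≈ -0.13294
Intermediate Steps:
W(D, g) = 5*D (W(D, g) = 0 + D*5 = 0 + 5*D = 5*D)
(1 - 6*(-1))/W(-15, 13) + r(-2)/(-202) = (1 - 6*(-1))/((5*(-15))) + 8/(-202) = (1 + 6)/(-75) + 8*(-1/202) = 7*(-1/75) - 4/101 = -7/75 - 4/101 = -1007/7575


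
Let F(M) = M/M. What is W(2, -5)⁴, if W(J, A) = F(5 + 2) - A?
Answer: 1296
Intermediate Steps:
F(M) = 1
W(J, A) = 1 - A
W(2, -5)⁴ = (1 - 1*(-5))⁴ = (1 + 5)⁴ = 6⁴ = 1296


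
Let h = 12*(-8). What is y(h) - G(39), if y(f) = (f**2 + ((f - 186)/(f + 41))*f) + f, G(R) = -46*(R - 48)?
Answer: 451758/55 ≈ 8213.8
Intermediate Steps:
G(R) = 2208 - 46*R (G(R) = -46*(-48 + R) = 2208 - 46*R)
h = -96
y(f) = f + f**2 + f*(-186 + f)/(41 + f) (y(f) = (f**2 + ((-186 + f)/(41 + f))*f) + f = (f**2 + f*(-186 + f)/(41 + f)) + f = f + f**2 + f*(-186 + f)/(41 + f))
y(h) - G(39) = -96*(-145 + (-96)**2 + 43*(-96))/(41 - 96) - (2208 - 46*39) = -96*(-145 + 9216 - 4128)/(-55) - (2208 - 1794) = -96*(-1/55)*4943 - 1*414 = 474528/55 - 414 = 451758/55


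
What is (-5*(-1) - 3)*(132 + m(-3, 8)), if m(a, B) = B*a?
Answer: 216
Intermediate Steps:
(-5*(-1) - 3)*(132 + m(-3, 8)) = (-5*(-1) - 3)*(132 + 8*(-3)) = (5 - 3)*(132 - 24) = 2*108 = 216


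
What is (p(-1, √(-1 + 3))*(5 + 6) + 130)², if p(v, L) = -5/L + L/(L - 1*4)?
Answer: 1800443/98 - 385671*√2/49 ≈ 7240.8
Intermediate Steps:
p(v, L) = -5/L + L/(-4 + L) (p(v, L) = -5/L + L/(L - 4) = -5/L + L/(-4 + L))
(p(-1, √(-1 + 3))*(5 + 6) + 130)² = (((20 + (√(-1 + 3))² - 5*√(-1 + 3))/((√(-1 + 3))*(-4 + √(-1 + 3))))*(5 + 6) + 130)² = (((20 + (√2)² - 5*√2)/((√2)*(-4 + √2)))*11 + 130)² = (((√2/2)*(20 + 2 - 5*√2)/(-4 + √2))*11 + 130)² = (((√2/2)*(22 - 5*√2)/(-4 + √2))*11 + 130)² = ((√2*(22 - 5*√2)/(2*(-4 + √2)))*11 + 130)² = (11*√2*(22 - 5*√2)/(2*(-4 + √2)) + 130)² = (130 + 11*√2*(22 - 5*√2)/(2*(-4 + √2)))²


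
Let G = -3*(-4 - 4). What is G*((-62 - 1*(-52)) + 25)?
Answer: 360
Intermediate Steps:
G = 24 (G = -3*(-8) = 24)
G*((-62 - 1*(-52)) + 25) = 24*((-62 - 1*(-52)) + 25) = 24*((-62 + 52) + 25) = 24*(-10 + 25) = 24*15 = 360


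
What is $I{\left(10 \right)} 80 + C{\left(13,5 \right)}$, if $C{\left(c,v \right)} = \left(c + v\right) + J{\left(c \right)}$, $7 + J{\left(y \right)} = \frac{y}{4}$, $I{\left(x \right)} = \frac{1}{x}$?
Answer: $\frac{89}{4} \approx 22.25$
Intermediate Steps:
$J{\left(y \right)} = -7 + \frac{y}{4}$
$C{\left(c,v \right)} = -7 + v + \frac{5 c}{4}$ ($C{\left(c,v \right)} = \left(c + v\right) + \left(-7 + \frac{c}{4}\right) = -7 + v + \frac{5 c}{4}$)
$I{\left(10 \right)} 80 + C{\left(13,5 \right)} = \frac{1}{10} \cdot 80 + \left(-7 + 5 + \frac{5}{4} \cdot 13\right) = \frac{1}{10} \cdot 80 + \left(-7 + 5 + \frac{65}{4}\right) = 8 + \frac{57}{4} = \frac{89}{4}$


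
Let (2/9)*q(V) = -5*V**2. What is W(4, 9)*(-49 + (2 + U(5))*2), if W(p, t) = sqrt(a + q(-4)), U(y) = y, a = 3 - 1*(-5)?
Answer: -140*I*sqrt(22) ≈ -656.66*I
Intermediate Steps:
q(V) = -45*V**2/2 (q(V) = 9*(-5*V**2)/2 = -45*V**2/2)
a = 8 (a = 3 + 5 = 8)
W(p, t) = 4*I*sqrt(22) (W(p, t) = sqrt(8 - 45/2*(-4)**2) = sqrt(8 - 45/2*16) = sqrt(8 - 360) = sqrt(-352) = 4*I*sqrt(22))
W(4, 9)*(-49 + (2 + U(5))*2) = (4*I*sqrt(22))*(-49 + (2 + 5)*2) = (4*I*sqrt(22))*(-49 + 7*2) = (4*I*sqrt(22))*(-49 + 14) = (4*I*sqrt(22))*(-35) = -140*I*sqrt(22)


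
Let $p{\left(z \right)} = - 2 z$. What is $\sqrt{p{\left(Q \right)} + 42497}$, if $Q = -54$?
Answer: $\sqrt{42605} \approx 206.41$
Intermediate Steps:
$\sqrt{p{\left(Q \right)} + 42497} = \sqrt{\left(-2\right) \left(-54\right) + 42497} = \sqrt{108 + 42497} = \sqrt{42605}$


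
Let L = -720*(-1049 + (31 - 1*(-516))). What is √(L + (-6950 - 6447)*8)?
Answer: 2*√63566 ≈ 504.25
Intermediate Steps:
L = 361440 (L = -720*(-1049 + (31 + 516)) = -720*(-1049 + 547) = -720*(-502) = 361440)
√(L + (-6950 - 6447)*8) = √(361440 + (-6950 - 6447)*8) = √(361440 - 13397*8) = √(361440 - 107176) = √254264 = 2*√63566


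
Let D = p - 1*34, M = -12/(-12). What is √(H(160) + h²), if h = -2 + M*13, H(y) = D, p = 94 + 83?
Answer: 2*√66 ≈ 16.248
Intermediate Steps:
p = 177
M = 1 (M = -12*(-1/12) = 1)
D = 143 (D = 177 - 1*34 = 177 - 34 = 143)
H(y) = 143
h = 11 (h = -2 + 1*13 = -2 + 13 = 11)
√(H(160) + h²) = √(143 + 11²) = √(143 + 121) = √264 = 2*√66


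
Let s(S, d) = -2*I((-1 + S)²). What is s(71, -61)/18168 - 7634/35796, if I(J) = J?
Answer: -3399273/4516262 ≈ -0.75267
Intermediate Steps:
s(S, d) = -2*(-1 + S)²
s(71, -61)/18168 - 7634/35796 = -2*(-1 + 71)²/18168 - 7634/35796 = -2*70²*(1/18168) - 7634*1/35796 = -2*4900*(1/18168) - 3817/17898 = -9800*1/18168 - 3817/17898 = -1225/2271 - 3817/17898 = -3399273/4516262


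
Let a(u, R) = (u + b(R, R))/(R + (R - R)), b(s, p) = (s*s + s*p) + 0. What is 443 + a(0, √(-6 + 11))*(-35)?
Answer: 443 - 70*√5 ≈ 286.48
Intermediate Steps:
b(s, p) = s² + p*s (b(s, p) = (s² + p*s) + 0 = s² + p*s)
a(u, R) = (u + 2*R²)/R (a(u, R) = (u + R*(R + R))/(R + (R - R)) = (u + R*(2*R))/(R + 0) = (u + 2*R²)/R)
443 + a(0, √(-6 + 11))*(-35) = 443 + (2*√(-6 + 11) + 0/(√(-6 + 11)))*(-35) = 443 + (2*√5 + 0/(√5))*(-35) = 443 + (2*√5 + 0*(√5/5))*(-35) = 443 + (2*√5 + 0)*(-35) = 443 + (2*√5)*(-35) = 443 - 70*√5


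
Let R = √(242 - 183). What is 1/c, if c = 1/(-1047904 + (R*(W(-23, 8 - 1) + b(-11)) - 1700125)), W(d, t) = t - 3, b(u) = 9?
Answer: -2748029 + 13*√59 ≈ -2.7479e+6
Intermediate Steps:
W(d, t) = -3 + t
R = √59 ≈ 7.6811
c = 1/(-2748029 + 13*√59) (c = 1/(-1047904 + (√59*((-3 + (8 - 1)) + 9) - 1700125)) = 1/(-1047904 + (√59*((-3 + 7) + 9) - 1700125)) = 1/(-1047904 + (√59*(4 + 9) - 1700125)) = 1/(-1047904 + (√59*13 - 1700125)) = 1/(-1047904 + (13*√59 - 1700125)) = 1/(-1047904 + (-1700125 + 13*√59)) = 1/(-2748029 + 13*√59) ≈ -3.6391e-7)
1/c = 1/(-2748029/7551663374870 - 13*√59/7551663374870)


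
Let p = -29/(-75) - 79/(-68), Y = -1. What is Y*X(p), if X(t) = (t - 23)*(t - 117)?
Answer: -64416814609/26010000 ≈ -2476.6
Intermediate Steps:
p = 7897/5100 (p = -29*(-1/75) - 79*(-1/68) = 29/75 + 79/68 = 7897/5100 ≈ 1.5484)
X(t) = (-117 + t)*(-23 + t) (X(t) = (-23 + t)*(-117 + t) = (-117 + t)*(-23 + t))
Y*X(p) = -(2691 + (7897/5100)² - 140*7897/5100) = -(2691 + 62362609/26010000 - 55279/255) = -1*64416814609/26010000 = -64416814609/26010000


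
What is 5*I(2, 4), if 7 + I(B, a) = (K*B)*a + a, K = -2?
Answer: -95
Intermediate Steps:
I(B, a) = -7 + a - 2*B*a (I(B, a) = -7 + ((-2*B)*a + a) = -7 + (-2*B*a + a) = -7 + (a - 2*B*a) = -7 + a - 2*B*a)
5*I(2, 4) = 5*(-7 + 4 - 2*2*4) = 5*(-7 + 4 - 16) = 5*(-19) = -95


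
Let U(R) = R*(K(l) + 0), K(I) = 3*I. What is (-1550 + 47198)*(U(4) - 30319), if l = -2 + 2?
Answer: -1384001712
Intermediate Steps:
l = 0
U(R) = 0 (U(R) = R*(3*0 + 0) = R*(0 + 0) = R*0 = 0)
(-1550 + 47198)*(U(4) - 30319) = (-1550 + 47198)*(0 - 30319) = 45648*(-30319) = -1384001712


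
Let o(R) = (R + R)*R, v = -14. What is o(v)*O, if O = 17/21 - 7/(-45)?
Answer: 17024/45 ≈ 378.31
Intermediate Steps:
O = 304/315 (O = 17*(1/21) - 7*(-1/45) = 17/21 + 7/45 = 304/315 ≈ 0.96508)
o(R) = 2*R² (o(R) = (2*R)*R = 2*R²)
o(v)*O = (2*(-14)²)*(304/315) = (2*196)*(304/315) = 392*(304/315) = 17024/45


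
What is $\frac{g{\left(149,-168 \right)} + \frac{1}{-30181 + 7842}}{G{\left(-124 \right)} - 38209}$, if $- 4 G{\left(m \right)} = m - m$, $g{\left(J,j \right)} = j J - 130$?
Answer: $\frac{562093919}{853550851} \approx 0.65854$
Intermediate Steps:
$g{\left(J,j \right)} = -130 + J j$ ($g{\left(J,j \right)} = J j - 130 = -130 + J j$)
$G{\left(m \right)} = 0$ ($G{\left(m \right)} = - \frac{m - m}{4} = \left(- \frac{1}{4}\right) 0 = 0$)
$\frac{g{\left(149,-168 \right)} + \frac{1}{-30181 + 7842}}{G{\left(-124 \right)} - 38209} = \frac{\left(-130 + 149 \left(-168\right)\right) + \frac{1}{-30181 + 7842}}{0 - 38209} = \frac{\left(-130 - 25032\right) + \frac{1}{-22339}}{-38209} = \left(-25162 - \frac{1}{22339}\right) \left(- \frac{1}{38209}\right) = \left(- \frac{562093919}{22339}\right) \left(- \frac{1}{38209}\right) = \frac{562093919}{853550851}$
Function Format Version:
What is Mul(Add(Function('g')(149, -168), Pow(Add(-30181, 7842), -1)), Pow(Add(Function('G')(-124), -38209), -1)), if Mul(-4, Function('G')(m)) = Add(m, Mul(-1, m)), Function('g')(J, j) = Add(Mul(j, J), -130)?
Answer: Rational(562093919, 853550851) ≈ 0.65854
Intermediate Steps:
Function('g')(J, j) = Add(-130, Mul(J, j)) (Function('g')(J, j) = Add(Mul(J, j), -130) = Add(-130, Mul(J, j)))
Function('G')(m) = 0 (Function('G')(m) = Mul(Rational(-1, 4), Add(m, Mul(-1, m))) = Mul(Rational(-1, 4), 0) = 0)
Mul(Add(Function('g')(149, -168), Pow(Add(-30181, 7842), -1)), Pow(Add(Function('G')(-124), -38209), -1)) = Mul(Add(Add(-130, Mul(149, -168)), Pow(Add(-30181, 7842), -1)), Pow(Add(0, -38209), -1)) = Mul(Add(Add(-130, -25032), Pow(-22339, -1)), Pow(-38209, -1)) = Mul(Add(-25162, Rational(-1, 22339)), Rational(-1, 38209)) = Mul(Rational(-562093919, 22339), Rational(-1, 38209)) = Rational(562093919, 853550851)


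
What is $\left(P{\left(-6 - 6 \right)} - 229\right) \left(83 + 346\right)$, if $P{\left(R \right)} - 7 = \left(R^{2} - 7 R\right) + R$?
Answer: $-2574$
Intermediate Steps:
$P{\left(R \right)} = 7 + R^{2} - 6 R$ ($P{\left(R \right)} = 7 + \left(\left(R^{2} - 7 R\right) + R\right) = 7 + \left(R^{2} - 6 R\right) = 7 + R^{2} - 6 R$)
$\left(P{\left(-6 - 6 \right)} - 229\right) \left(83 + 346\right) = \left(\left(7 + \left(-6 - 6\right)^{2} - 6 \left(-6 - 6\right)\right) - 229\right) \left(83 + 346\right) = \left(\left(7 + \left(-6 - 6\right)^{2} - 6 \left(-6 - 6\right)\right) - 229\right) 429 = \left(\left(7 + \left(-12\right)^{2} - -72\right) - 229\right) 429 = \left(\left(7 + 144 + 72\right) - 229\right) 429 = \left(223 - 229\right) 429 = \left(-6\right) 429 = -2574$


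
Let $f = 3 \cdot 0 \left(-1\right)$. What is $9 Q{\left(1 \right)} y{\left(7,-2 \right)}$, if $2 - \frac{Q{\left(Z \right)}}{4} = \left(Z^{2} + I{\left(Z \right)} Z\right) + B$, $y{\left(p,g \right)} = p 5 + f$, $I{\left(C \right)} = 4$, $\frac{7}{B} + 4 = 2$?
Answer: $630$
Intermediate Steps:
$f = 0$ ($f = 0 \left(-1\right) = 0$)
$B = - \frac{7}{2}$ ($B = \frac{7}{-4 + 2} = \frac{7}{-2} = 7 \left(- \frac{1}{2}\right) = - \frac{7}{2} \approx -3.5$)
$y{\left(p,g \right)} = 5 p$ ($y{\left(p,g \right)} = p 5 + 0 = 5 p + 0 = 5 p$)
$Q{\left(Z \right)} = 22 - 16 Z - 4 Z^{2}$ ($Q{\left(Z \right)} = 8 - 4 \left(\left(Z^{2} + 4 Z\right) - \frac{7}{2}\right) = 8 - 4 \left(- \frac{7}{2} + Z^{2} + 4 Z\right) = 8 - \left(-14 + 4 Z^{2} + 16 Z\right) = 22 - 16 Z - 4 Z^{2}$)
$9 Q{\left(1 \right)} y{\left(7,-2 \right)} = 9 \left(22 - 16 - 4 \cdot 1^{2}\right) 5 \cdot 7 = 9 \left(22 - 16 - 4\right) 35 = 9 \cdot 2 \cdot 35 = 18 \cdot 35 = 630$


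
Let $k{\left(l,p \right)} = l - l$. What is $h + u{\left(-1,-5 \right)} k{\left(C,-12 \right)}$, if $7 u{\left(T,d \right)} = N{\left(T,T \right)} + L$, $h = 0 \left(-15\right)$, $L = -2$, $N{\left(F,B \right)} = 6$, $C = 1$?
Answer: $0$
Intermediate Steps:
$k{\left(l,p \right)} = 0$
$h = 0$
$u{\left(T,d \right)} = \frac{4}{7}$ ($u{\left(T,d \right)} = \frac{6 - 2}{7} = \frac{1}{7} \cdot 4 = \frac{4}{7}$)
$h + u{\left(-1,-5 \right)} k{\left(C,-12 \right)} = 0 + \frac{4}{7} \cdot 0 = 0 + 0 = 0$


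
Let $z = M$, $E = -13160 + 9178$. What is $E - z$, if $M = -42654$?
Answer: $38672$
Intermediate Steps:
$E = -3982$
$z = -42654$
$E - z = -3982 - -42654 = -3982 + 42654 = 38672$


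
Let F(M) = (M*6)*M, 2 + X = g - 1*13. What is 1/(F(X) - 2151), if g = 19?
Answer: -1/2055 ≈ -0.00048662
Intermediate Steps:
X = 4 (X = -2 + (19 - 1*13) = -2 + (19 - 13) = -2 + 6 = 4)
F(M) = 6*M² (F(M) = (6*M)*M = 6*M²)
1/(F(X) - 2151) = 1/(6*4² - 2151) = 1/(6*16 - 2151) = 1/(96 - 2151) = 1/(-2055) = -1/2055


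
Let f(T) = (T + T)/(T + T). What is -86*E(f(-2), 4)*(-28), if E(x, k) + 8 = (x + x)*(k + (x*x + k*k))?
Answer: 81872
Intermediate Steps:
f(T) = 1 (f(T) = (2*T)/((2*T)) = (2*T)*(1/(2*T)) = 1)
E(x, k) = -8 + 2*x*(k + k**2 + x**2) (E(x, k) = -8 + (x + x)*(k + (x*x + k*k)) = -8 + (2*x)*(k + (x**2 + k**2)) = -8 + (2*x)*(k + (k**2 + x**2)) = -8 + (2*x)*(k + k**2 + x**2) = -8 + 2*x*(k + k**2 + x**2))
-86*E(f(-2), 4)*(-28) = -86*(-8 + 2*1**3 + 2*4*1 + 2*1*4**2)*(-28) = -86*(-8 + 2*1 + 8 + 2*1*16)*(-28) = -86*(-8 + 2 + 8 + 32)*(-28) = -86*34*(-28) = -2924*(-28) = 81872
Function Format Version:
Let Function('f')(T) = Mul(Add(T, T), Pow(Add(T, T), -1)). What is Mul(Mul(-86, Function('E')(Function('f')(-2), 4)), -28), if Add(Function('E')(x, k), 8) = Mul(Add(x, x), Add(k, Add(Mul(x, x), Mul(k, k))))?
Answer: 81872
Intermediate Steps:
Function('f')(T) = 1 (Function('f')(T) = Mul(Mul(2, T), Pow(Mul(2, T), -1)) = Mul(Mul(2, T), Mul(Rational(1, 2), Pow(T, -1))) = 1)
Function('E')(x, k) = Add(-8, Mul(2, x, Add(k, Pow(k, 2), Pow(x, 2)))) (Function('E')(x, k) = Add(-8, Mul(Add(x, x), Add(k, Add(Mul(x, x), Mul(k, k))))) = Add(-8, Mul(Mul(2, x), Add(k, Add(Pow(x, 2), Pow(k, 2))))) = Add(-8, Mul(Mul(2, x), Add(k, Add(Pow(k, 2), Pow(x, 2))))) = Add(-8, Mul(Mul(2, x), Add(k, Pow(k, 2), Pow(x, 2)))) = Add(-8, Mul(2, x, Add(k, Pow(k, 2), Pow(x, 2)))))
Mul(Mul(-86, Function('E')(Function('f')(-2), 4)), -28) = Mul(Mul(-86, Add(-8, Mul(2, Pow(1, 3)), Mul(2, 4, 1), Mul(2, 1, Pow(4, 2)))), -28) = Mul(Mul(-86, Add(-8, Mul(2, 1), 8, Mul(2, 1, 16))), -28) = Mul(Mul(-86, Add(-8, 2, 8, 32)), -28) = Mul(Mul(-86, 34), -28) = Mul(-2924, -28) = 81872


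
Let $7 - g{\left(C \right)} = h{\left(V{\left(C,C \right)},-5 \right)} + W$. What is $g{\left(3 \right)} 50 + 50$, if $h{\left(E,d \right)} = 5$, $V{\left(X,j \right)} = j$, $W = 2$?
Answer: $50$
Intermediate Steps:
$g{\left(C \right)} = 0$ ($g{\left(C \right)} = 7 - \left(5 + 2\right) = 7 - 7 = 0$)
$g{\left(3 \right)} 50 + 50 = 0 \cdot 50 + 50 = 0 + 50 = 50$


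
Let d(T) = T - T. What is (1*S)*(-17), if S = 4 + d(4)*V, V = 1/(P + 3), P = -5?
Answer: -68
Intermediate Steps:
d(T) = 0
V = -1/2 (V = 1/(-5 + 3) = 1/(-2) = -1/2 ≈ -0.50000)
S = 4 (S = 4 + 0*(-1/2) = 4 + 0 = 4)
(1*S)*(-17) = (1*4)*(-17) = 4*(-17) = -68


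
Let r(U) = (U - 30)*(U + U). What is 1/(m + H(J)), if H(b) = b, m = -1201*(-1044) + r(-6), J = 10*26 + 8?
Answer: 1/1254544 ≈ 7.9710e-7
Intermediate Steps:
r(U) = 2*U*(-30 + U) (r(U) = (-30 + U)*(2*U) = 2*U*(-30 + U))
J = 268 (J = 260 + 8 = 268)
m = 1254276 (m = -1201*(-1044) + 2*(-6)*(-30 - 6) = 1253844 + 2*(-6)*(-36) = 1253844 + 432 = 1254276)
1/(m + H(J)) = 1/(1254276 + 268) = 1/1254544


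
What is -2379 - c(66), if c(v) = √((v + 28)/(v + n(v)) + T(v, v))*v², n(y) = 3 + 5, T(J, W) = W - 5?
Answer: -2379 - 209088*√37/37 ≈ -36753.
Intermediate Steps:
T(J, W) = -5 + W
n(y) = 8
c(v) = v²*√(-5 + v + (28 + v)/(8 + v)) (c(v) = √((v + 28)/(v + 8) + (-5 + v))*v² = √((28 + v)/(8 + v) + (-5 + v))*v² = √(-5 + v + (28 + v)/(8 + v))*v² = v²*√(-5 + v + (28 + v)/(8 + v)))
-2379 - c(66) = -2379 - 66²*√((-12 + 66² + 4*66)/(8 + 66)) = -2379 - 4356*√((-12 + 4356 + 264)/74) = -2379 - 4356*√((1/74)*4608) = -2379 - 4356*√(2304/37) = -2379 - 4356*48*√37/37 = -2379 - 209088*√37/37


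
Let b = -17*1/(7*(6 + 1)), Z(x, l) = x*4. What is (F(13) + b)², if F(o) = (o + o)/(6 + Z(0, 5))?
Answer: 343396/21609 ≈ 15.891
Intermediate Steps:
Z(x, l) = 4*x
b = -17/49 (b = -17/(7*7) = -17/49 ≈ -0.34694)
F(o) = o/3 (F(o) = (o + o)/(6 + 4*0) = (2*o)/(6 + 0) = (2*o)/6 = (2*o)*(⅙) = o/3)
(F(13) + b)² = ((⅓)*13 - 17/49)² = (13/3 - 17/49)² = (586/147)² = 343396/21609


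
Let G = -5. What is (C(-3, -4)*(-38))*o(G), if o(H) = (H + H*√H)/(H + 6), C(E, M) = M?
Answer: -760 - 760*I*√5 ≈ -760.0 - 1699.4*I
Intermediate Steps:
o(H) = (H + H^(3/2))/(6 + H)
(C(-3, -4)*(-38))*o(G) = (-4*(-38))*((-5 + (-5)^(3/2))/(6 - 5)) = 152*((-5 - 5*I*√5)/1) = 152*(1*(-5 - 5*I*√5)) = 152*(-5 - 5*I*√5) = -760 - 760*I*√5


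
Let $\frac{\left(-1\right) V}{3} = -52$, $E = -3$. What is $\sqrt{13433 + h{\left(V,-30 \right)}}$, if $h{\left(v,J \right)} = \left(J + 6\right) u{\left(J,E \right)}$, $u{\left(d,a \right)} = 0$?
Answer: $\sqrt{13433} \approx 115.9$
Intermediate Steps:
$V = 156$ ($V = \left(-3\right) \left(-52\right) = 156$)
$h{\left(v,J \right)} = 0$ ($h{\left(v,J \right)} = \left(J + 6\right) 0 = \left(6 + J\right) 0 = 0$)
$\sqrt{13433 + h{\left(V,-30 \right)}} = \sqrt{13433 + 0} = \sqrt{13433}$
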